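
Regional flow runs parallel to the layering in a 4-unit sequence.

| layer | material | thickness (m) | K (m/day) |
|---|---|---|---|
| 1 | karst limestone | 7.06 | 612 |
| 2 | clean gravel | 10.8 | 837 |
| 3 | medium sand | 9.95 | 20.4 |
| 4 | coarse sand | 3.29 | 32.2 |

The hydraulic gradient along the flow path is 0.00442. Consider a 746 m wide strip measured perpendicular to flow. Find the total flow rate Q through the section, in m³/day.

45100

Flow is parallel to layering, so each bed carries its own Darcy discharge and the transmissivities add.
Σ(K_i·b_i) = 612×7.06 + 837×10.8 + 20.4×9.95 + 32.2×3.29 = 13669 m²/day.
Hydraulic gradient i = 0.00442.
Q = Σ(K_i·b_i) · W · i = 13669 × 746 × 0.004420 = 45072 m³/day.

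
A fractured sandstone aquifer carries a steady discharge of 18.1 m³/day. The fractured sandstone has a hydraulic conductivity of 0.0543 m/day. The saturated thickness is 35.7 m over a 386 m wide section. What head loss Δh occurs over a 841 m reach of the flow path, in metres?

Cross-sectional area A = 386 × 35.7 = 13780 m².
From Q = K·A·i, i = Q / (K·A) = 18.1 / (0.05430 × 13780) = 0.02419.
Head loss Δh = i · L = 0.02419 × 841 = 20.34 m.

20.3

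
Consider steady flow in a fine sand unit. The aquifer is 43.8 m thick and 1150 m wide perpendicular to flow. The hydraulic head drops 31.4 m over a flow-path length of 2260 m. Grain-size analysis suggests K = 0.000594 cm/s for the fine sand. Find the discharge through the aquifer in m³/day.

Convert K: 0.000594 cm/s × 864 = 0.5132 m/day.
Cross-sectional area A = 1150 × 43.8 = 50370 m².
Hydraulic gradient i = Δh / L = 31.4 / 2260 = 0.01389.
Darcy's law: Q = K · A · i = 0.5132 × 50370 × 0.01389 = 359.2 m³/day.

359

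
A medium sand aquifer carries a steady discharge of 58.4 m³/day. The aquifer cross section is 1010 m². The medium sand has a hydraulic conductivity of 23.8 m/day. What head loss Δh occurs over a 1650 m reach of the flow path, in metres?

From Q = K·A·i, i = Q / (K·A) = 58.4 / (23.80 × 1010) = 0.002429.
Head loss Δh = i · L = 0.002429 × 1650 = 4.009 m.

4.01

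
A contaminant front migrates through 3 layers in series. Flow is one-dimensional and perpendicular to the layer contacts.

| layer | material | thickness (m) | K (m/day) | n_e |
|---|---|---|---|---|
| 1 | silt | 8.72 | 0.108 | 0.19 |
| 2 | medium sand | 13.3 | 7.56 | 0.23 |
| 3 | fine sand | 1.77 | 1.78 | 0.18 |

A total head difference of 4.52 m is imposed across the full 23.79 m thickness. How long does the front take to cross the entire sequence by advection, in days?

93.0

With flow normal to the layers, continuity requires the same specific discharge q through every layer.
Σ(b_i/K_i) = 8.72/0.108 + 13.3/7.56 + 1.77/1.78 = 83.49 d.
q = Δh / Σ(b_i/K_i) = 4.52 / 83.49 = 0.05414 m/day.
In each layer the seepage velocity is v_i = q/n_i, so the layer transit time is t_i = b_i·n_i / q:
  layer 1 (silt): t_1 = 8.72 × 0.19 / 0.05414 = 30.60 d
  layer 2 (medium sand): t_2 = 13.3 × 0.23 / 0.05414 = 56.51 d
  layer 3 (fine sand): t_3 = 1.77 × 0.18 / 0.05414 = 5.885 d
Total t = Σ t_i = 93.00 days.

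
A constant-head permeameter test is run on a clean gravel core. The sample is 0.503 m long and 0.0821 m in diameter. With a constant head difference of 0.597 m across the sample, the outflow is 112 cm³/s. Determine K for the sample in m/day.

1540

Cross-sectional area A = π·(d/2)² = π × (0.0821/2)² = 0.005294 m².
Convert discharge: 112 cm³/s = 0.0001120 m³/s.
Darcy's law rearranged: K = Q·L / (A·Δh) = 0.0001120 × 0.503 / (0.005294 × 0.597) = 0.01783 m/s = 1540 m/day.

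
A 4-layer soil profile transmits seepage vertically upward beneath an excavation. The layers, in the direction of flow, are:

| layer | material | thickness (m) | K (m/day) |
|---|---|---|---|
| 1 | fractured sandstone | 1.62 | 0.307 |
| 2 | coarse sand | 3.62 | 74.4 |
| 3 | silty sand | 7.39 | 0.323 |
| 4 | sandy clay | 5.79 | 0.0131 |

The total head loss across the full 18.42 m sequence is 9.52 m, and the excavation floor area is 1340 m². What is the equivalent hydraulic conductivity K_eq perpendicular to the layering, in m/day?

Flow is perpendicular to layering, so the layers act in series and the equivalent K is the thickness-weighted harmonic mean.
Total thickness L = 1.62 + 3.62 + 7.39 + 5.79 = 18.42 m.
Σ(b_i/K_i) = 1.62/0.307 + 3.62/74.4 + 7.39/0.323 + 5.79/0.0131 = 470.2 d.
K_eq = L / Σ(b_i/K_i) = 18.42 / 470.2 = 0.03918 m/day.

0.0392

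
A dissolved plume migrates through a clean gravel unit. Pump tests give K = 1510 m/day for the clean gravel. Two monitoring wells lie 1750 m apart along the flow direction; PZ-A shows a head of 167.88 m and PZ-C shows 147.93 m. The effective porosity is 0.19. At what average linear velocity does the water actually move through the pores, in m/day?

Hydraulic gradient i = (167.88 − 147.93) / 1750 = 19.95 / 1750 = 0.01140.
Darcy flux q = K · i = 1510 × 0.01140 = 17.21 m/day.
Seepage velocity v = q / n_e = 17.21 / 0.19 = 90.60 m/day.

90.6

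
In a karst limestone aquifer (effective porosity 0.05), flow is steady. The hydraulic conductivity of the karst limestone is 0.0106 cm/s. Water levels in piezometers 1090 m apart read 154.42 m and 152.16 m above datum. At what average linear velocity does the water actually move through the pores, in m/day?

Convert K: 0.0106 cm/s × 864 = 9.158 m/day.
Hydraulic gradient i = (154.42 − 152.16) / 1090 = 2.26 / 1090 = 0.002073.
Darcy flux q = K · i = 9.158 × 0.002073 = 0.01899 m/day.
Seepage velocity v = q / n_e = 0.01899 / 0.05 = 0.3798 m/day.

0.380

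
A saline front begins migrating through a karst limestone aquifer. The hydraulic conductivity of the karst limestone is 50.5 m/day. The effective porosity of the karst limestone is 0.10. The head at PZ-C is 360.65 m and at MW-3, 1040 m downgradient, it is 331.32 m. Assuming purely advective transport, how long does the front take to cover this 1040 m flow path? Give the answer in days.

Hydraulic gradient i = (360.65 − 331.32) / 1040 = 29.33 / 1040 = 0.02820.
Darcy flux q = K · i = 50.50 × 0.02820 = 1.424 m/day.
Seepage velocity v = q / n_e = 1.424 / 0.10 = 14.24 m/day.
Travel time t = L / v = 1040 / 14.24 = 73.02 days.

73.0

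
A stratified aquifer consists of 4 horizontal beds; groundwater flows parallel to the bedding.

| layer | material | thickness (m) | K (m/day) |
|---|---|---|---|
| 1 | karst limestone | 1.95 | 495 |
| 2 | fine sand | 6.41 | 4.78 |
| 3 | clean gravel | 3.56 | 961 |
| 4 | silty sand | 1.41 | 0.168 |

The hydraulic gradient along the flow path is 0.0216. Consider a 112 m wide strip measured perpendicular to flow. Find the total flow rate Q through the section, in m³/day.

Flow is parallel to layering, so each bed carries its own Darcy discharge and the transmissivities add.
Σ(K_i·b_i) = 495×1.95 + 4.78×6.41 + 961×3.56 + 0.168×1.41 = 4417 m²/day.
Hydraulic gradient i = 0.0216.
Q = Σ(K_i·b_i) · W · i = 4417 × 112 × 0.02160 = 10686 m³/day.

10700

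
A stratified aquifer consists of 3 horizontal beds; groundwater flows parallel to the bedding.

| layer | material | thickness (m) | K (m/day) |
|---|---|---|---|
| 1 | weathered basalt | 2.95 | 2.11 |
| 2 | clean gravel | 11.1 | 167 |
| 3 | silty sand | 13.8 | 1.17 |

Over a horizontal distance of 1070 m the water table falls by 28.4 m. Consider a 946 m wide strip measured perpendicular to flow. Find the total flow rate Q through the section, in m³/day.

Flow is parallel to layering, so each bed carries its own Darcy discharge and the transmissivities add.
Σ(K_i·b_i) = 2.11×2.95 + 167×11.1 + 1.17×13.8 = 1876 m²/day.
Hydraulic gradient i = Δh / L = 28.4 / 1070 = 0.02654.
Q = Σ(K_i·b_i) · W · i = 1876 × 946 × 0.02654 = 47106 m³/day.

47100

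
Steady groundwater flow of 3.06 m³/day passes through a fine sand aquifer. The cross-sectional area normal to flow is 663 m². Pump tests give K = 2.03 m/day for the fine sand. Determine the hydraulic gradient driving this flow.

0.00227

From Q = K·A·i, i = Q / (K·A) = 3.06 / (2.030 × 663.0) = 0.002274.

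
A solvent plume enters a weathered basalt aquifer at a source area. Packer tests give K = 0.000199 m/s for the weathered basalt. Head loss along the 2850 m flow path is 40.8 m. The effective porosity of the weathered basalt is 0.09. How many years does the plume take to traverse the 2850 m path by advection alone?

2.85

Convert K: 0.000199 m/s × 86400 = 17.19 m/day.
Hydraulic gradient i = Δh / L = 40.8 / 2850 = 0.01432.
Darcy flux q = K · i = 17.19 × 0.01432 = 0.2461 m/day.
Seepage velocity v = q / n_e = 0.2461 / 0.09 = 2.735 m/day.
Travel time t = L / v = 2850 / 2.735 = 1042 days = 2.853 years.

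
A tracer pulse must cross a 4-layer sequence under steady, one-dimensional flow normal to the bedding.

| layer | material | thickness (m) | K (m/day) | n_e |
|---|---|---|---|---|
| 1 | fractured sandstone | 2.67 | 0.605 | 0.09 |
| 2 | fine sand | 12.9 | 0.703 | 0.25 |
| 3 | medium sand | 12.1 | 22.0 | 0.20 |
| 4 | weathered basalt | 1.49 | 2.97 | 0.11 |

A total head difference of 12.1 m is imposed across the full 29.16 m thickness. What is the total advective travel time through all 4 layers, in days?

11.9

With flow normal to the layers, continuity requires the same specific discharge q through every layer.
Σ(b_i/K_i) = 2.67/0.605 + 12.9/0.703 + 12.1/22.0 + 1.49/2.97 = 23.81 d.
q = Δh / Σ(b_i/K_i) = 12.1 / 23.81 = 0.5081 m/day.
In each layer the seepage velocity is v_i = q/n_i, so the layer transit time is t_i = b_i·n_i / q:
  layer 1 (fractured sandstone): t_1 = 2.67 × 0.09 / 0.5081 = 0.4730 d
  layer 2 (fine sand): t_2 = 12.9 × 0.25 / 0.5081 = 6.347 d
  layer 3 (medium sand): t_3 = 12.1 × 0.20 / 0.5081 = 4.763 d
  layer 4 (weathered basalt): t_4 = 1.49 × 0.11 / 0.5081 = 0.3226 d
Total t = Σ t_i = 11.91 days.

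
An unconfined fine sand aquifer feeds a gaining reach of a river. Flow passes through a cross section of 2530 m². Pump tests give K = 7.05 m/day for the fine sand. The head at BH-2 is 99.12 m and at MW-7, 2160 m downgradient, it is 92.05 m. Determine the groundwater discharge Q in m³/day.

58.4

Hydraulic gradient i = (99.12 − 92.05) / 2160 = 7.07 / 2160 = 0.003273.
Darcy's law: Q = K · A · i = 7.050 × 2530 × 0.003273 = 58.38 m³/day.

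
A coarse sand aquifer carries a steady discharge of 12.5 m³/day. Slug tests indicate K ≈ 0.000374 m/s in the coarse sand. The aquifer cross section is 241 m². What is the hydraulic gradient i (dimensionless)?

Convert K: 0.000374 m/s × 86400 = 32.31 m/day.
From Q = K·A·i, i = Q / (K·A) = 12.5 / (32.31 × 241.0) = 0.001605.

0.00161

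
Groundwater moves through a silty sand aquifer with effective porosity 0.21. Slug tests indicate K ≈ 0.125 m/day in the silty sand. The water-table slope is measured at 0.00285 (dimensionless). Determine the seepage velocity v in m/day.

0.00170

Hydraulic gradient i = 0.00285.
Darcy flux q = K · i = 0.1250 × 0.002850 = 0.0003563 m/day.
Seepage velocity v = q / n_e = 0.0003563 / 0.21 = 0.001696 m/day.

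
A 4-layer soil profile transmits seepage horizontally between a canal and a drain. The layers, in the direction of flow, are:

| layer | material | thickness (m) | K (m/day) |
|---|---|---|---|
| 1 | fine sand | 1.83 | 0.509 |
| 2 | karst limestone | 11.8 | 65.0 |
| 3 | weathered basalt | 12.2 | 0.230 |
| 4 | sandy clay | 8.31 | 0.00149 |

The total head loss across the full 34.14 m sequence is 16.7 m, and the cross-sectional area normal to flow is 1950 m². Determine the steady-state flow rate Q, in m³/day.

5.78

Flow is perpendicular to layering, so the layers act in series and the equivalent K is the thickness-weighted harmonic mean.
Total thickness L = 1.83 + 11.8 + 12.2 + 8.31 = 34.14 m.
Σ(b_i/K_i) = 1.83/0.509 + 11.8/65.0 + 12.2/0.230 + 8.31/0.00149 = 5634 d.
K_eq = L / Σ(b_i/K_i) = 34.14 / 5634 = 0.006060 m/day.
Q = K_eq · A · (Δh/L) = 0.006060 × 1950 × (16.7/34.14) = 5.780 m³/day.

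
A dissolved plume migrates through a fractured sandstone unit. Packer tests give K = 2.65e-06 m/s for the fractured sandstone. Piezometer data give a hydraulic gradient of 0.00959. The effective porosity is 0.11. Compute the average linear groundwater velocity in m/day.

0.0200

Convert K: 2.65e-06 m/s × 86400 = 0.2290 m/day.
Hydraulic gradient i = 0.00959.
Darcy flux q = K · i = 0.2290 × 0.009590 = 0.002196 m/day.
Seepage velocity v = q / n_e = 0.002196 / 0.11 = 0.01996 m/day.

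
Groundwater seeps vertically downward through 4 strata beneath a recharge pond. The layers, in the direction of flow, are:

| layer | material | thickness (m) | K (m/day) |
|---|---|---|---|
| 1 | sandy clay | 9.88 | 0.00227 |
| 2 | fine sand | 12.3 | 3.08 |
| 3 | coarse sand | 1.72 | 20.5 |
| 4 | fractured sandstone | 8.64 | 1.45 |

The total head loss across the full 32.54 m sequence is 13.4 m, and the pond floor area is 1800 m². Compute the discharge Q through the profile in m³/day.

Flow is perpendicular to layering, so the layers act in series and the equivalent K is the thickness-weighted harmonic mean.
Total thickness L = 9.88 + 12.3 + 1.72 + 8.64 = 32.54 m.
Σ(b_i/K_i) = 9.88/0.00227 + 12.3/3.08 + 1.72/20.5 + 8.64/1.45 = 4362 d.
K_eq = L / Σ(b_i/K_i) = 32.54 / 4362 = 0.007459 m/day.
Q = K_eq · A · (Δh/L) = 0.007459 × 1800 × (13.4/32.54) = 5.529 m³/day.

5.53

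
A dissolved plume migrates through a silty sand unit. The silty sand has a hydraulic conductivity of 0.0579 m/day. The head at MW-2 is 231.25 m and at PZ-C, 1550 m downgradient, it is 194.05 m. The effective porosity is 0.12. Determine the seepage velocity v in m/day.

Hydraulic gradient i = (231.25 − 194.05) / 1550 = 37.2 / 1550 = 0.02400.
Darcy flux q = K · i = 0.05790 × 0.02400 = 0.001390 m/day.
Seepage velocity v = q / n_e = 0.001390 / 0.12 = 0.01158 m/day.

0.0116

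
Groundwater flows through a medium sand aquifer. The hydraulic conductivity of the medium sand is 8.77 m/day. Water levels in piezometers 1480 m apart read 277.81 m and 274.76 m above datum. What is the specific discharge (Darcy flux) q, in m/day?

Hydraulic gradient i = (277.81 − 274.76) / 1480 = 3.05 / 1480 = 0.002061.
Specific discharge q = K · i = 8.770 × 0.002061 = 0.01807 m/day.

0.0181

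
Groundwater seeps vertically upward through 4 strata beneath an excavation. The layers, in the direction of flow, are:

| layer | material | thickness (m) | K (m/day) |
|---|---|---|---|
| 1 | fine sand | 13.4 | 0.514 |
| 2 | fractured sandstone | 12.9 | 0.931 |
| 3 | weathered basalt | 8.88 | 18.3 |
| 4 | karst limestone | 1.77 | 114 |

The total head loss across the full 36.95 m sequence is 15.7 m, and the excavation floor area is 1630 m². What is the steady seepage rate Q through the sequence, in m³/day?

633

Flow is perpendicular to layering, so the layers act in series and the equivalent K is the thickness-weighted harmonic mean.
Total thickness L = 13.4 + 12.9 + 8.88 + 1.77 = 36.95 m.
Σ(b_i/K_i) = 13.4/0.514 + 12.9/0.931 + 8.88/18.3 + 1.77/114 = 40.43 d.
K_eq = L / Σ(b_i/K_i) = 36.95 / 40.43 = 0.9140 m/day.
Q = K_eq · A · (Δh/L) = 0.9140 × 1630 × (15.7/36.95) = 633.0 m³/day.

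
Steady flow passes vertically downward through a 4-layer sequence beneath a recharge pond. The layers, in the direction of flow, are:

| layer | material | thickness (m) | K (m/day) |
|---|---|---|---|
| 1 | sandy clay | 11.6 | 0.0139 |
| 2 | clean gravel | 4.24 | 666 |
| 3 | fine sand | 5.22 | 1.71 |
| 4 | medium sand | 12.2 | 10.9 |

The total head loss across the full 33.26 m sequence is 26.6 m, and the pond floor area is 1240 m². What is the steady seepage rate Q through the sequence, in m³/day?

39.3

Flow is perpendicular to layering, so the layers act in series and the equivalent K is the thickness-weighted harmonic mean.
Total thickness L = 11.6 + 4.24 + 5.22 + 12.2 = 33.26 m.
Σ(b_i/K_i) = 11.6/0.0139 + 4.24/666 + 5.22/1.71 + 12.2/10.9 = 838.7 d.
K_eq = L / Σ(b_i/K_i) = 33.26 / 838.7 = 0.03966 m/day.
Q = K_eq · A · (Δh/L) = 0.03966 × 1240 × (26.6/33.26) = 39.33 m³/day.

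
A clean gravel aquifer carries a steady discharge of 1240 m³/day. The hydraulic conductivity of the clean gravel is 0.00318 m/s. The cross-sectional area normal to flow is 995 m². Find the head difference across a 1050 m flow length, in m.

4.76

Convert K: 0.00318 m/s × 86400 = 274.8 m/day.
From Q = K·A·i, i = Q / (K·A) = 1240 / (274.8 × 995.0) = 0.004536.
Head loss Δh = i · L = 0.004536 × 1050 = 4.763 m.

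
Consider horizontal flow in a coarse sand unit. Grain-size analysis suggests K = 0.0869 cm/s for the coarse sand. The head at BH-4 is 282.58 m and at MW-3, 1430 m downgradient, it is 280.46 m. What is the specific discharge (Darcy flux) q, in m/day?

Convert K: 0.0869 cm/s × 864 = 75.08 m/day.
Hydraulic gradient i = (282.58 − 280.46) / 1430 = 2.12 / 1430 = 0.001483.
Specific discharge q = K · i = 75.08 × 0.001483 = 0.1113 m/day.

0.111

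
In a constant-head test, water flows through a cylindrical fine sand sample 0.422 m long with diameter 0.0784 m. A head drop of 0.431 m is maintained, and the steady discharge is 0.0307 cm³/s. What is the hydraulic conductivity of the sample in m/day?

0.538

Cross-sectional area A = π·(d/2)² = π × (0.0784/2)² = 0.004827 m².
Convert discharge: 0.0307 cm³/s = 3.070e-08 m³/s.
Darcy's law rearranged: K = Q·L / (A·Δh) = 3.070e-08 × 0.422 / (0.004827 × 0.431) = 6.227e-06 m/s = 0.5380 m/day.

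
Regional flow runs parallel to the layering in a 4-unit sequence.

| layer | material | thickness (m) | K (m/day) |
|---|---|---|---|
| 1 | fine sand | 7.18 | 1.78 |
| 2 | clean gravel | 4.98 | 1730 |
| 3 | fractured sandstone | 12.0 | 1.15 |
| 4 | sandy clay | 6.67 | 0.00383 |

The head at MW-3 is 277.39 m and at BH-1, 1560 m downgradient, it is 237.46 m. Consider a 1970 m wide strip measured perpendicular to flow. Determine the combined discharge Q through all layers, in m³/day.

436000

Flow is parallel to layering, so each bed carries its own Darcy discharge and the transmissivities add.
Σ(K_i·b_i) = 1.78×7.18 + 1730×4.98 + 1.15×12.0 + 0.00383×6.67 = 8642 m²/day.
Hydraulic gradient i = (277.39 − 237.46) / 1560 = 39.93 / 1560 = 0.02560.
Q = Σ(K_i·b_i) · W · i = 8642 × 1970 × 0.02560 = 4.358e+05 m³/day.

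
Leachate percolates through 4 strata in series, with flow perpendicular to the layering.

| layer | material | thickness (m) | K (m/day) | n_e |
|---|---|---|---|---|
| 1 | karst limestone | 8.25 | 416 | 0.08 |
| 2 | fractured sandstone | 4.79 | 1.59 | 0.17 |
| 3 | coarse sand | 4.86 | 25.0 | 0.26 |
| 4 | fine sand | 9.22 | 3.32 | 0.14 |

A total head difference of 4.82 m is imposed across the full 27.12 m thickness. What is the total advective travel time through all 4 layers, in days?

With flow normal to the layers, continuity requires the same specific discharge q through every layer.
Σ(b_i/K_i) = 8.25/416 + 4.79/1.59 + 4.86/25.0 + 9.22/3.32 = 6.004 d.
q = Δh / Σ(b_i/K_i) = 4.82 / 6.004 = 0.8028 m/day.
In each layer the seepage velocity is v_i = q/n_i, so the layer transit time is t_i = b_i·n_i / q:
  layer 1 (karst limestone): t_1 = 8.25 × 0.08 / 0.8028 = 0.8221 d
  layer 2 (fractured sandstone): t_2 = 4.79 × 0.17 / 0.8028 = 1.014 d
  layer 3 (coarse sand): t_3 = 4.86 × 0.26 / 0.8028 = 1.574 d
  layer 4 (fine sand): t_4 = 9.22 × 0.14 / 0.8028 = 1.608 d
Total t = Σ t_i = 5.018 days.

5.02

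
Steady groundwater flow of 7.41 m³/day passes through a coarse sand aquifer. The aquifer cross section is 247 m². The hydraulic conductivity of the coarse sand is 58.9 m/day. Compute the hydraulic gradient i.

From Q = K·A·i, i = Q / (K·A) = 7.41 / (58.90 × 247.0) = 0.0005093.

0.000509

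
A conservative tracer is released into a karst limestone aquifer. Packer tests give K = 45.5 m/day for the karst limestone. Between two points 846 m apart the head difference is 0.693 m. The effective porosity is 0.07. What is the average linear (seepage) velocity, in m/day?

0.532

Hydraulic gradient i = Δh / L = 0.693 / 846 = 0.0008191.
Darcy flux q = K · i = 45.50 × 0.0008191 = 0.03727 m/day.
Seepage velocity v = q / n_e = 0.03727 / 0.07 = 0.5324 m/day.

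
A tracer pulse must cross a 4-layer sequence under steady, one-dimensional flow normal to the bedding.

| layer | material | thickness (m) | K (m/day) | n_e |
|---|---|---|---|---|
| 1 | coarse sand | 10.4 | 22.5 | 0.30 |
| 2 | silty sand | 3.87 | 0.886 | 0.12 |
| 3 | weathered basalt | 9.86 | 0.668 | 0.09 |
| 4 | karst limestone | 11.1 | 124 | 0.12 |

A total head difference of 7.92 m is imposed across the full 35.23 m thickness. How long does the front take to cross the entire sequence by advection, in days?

With flow normal to the layers, continuity requires the same specific discharge q through every layer.
Σ(b_i/K_i) = 10.4/22.5 + 3.87/0.886 + 9.86/0.668 + 11.1/124 = 19.68 d.
q = Δh / Σ(b_i/K_i) = 7.92 / 19.68 = 0.4024 m/day.
In each layer the seepage velocity is v_i = q/n_i, so the layer transit time is t_i = b_i·n_i / q:
  layer 1 (coarse sand): t_1 = 10.4 × 0.30 / 0.4024 = 7.753 d
  layer 2 (silty sand): t_2 = 3.87 × 0.12 / 0.4024 = 1.154 d
  layer 3 (weathered basalt): t_3 = 9.86 × 0.09 / 0.4024 = 2.205 d
  layer 4 (karst limestone): t_4 = 11.1 × 0.12 / 0.4024 = 3.310 d
Total t = Σ t_i = 14.42 days.

14.4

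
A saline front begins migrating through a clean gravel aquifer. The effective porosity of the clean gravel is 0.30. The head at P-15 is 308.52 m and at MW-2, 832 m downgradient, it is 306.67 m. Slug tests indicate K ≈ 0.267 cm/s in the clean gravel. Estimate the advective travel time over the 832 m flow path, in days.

487

Convert K: 0.267 cm/s × 864 = 230.7 m/day.
Hydraulic gradient i = (308.52 − 306.67) / 832 = 1.85 / 832 = 0.002224.
Darcy flux q = K · i = 230.7 × 0.002224 = 0.5129 m/day.
Seepage velocity v = q / n_e = 0.5129 / 0.30 = 1.710 m/day.
Travel time t = L / v = 832 / 1.710 = 486.6 days.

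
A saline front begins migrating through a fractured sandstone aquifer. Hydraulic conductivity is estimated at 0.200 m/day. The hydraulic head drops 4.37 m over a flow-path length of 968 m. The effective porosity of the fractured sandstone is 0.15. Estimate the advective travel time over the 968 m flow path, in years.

Hydraulic gradient i = Δh / L = 4.37 / 968 = 0.004514.
Darcy flux q = K · i = 0.2000 × 0.004514 = 0.0009029 m/day.
Seepage velocity v = q / n_e = 0.0009029 / 0.15 = 0.006019 m/day.
Travel time t = L / v = 968 / 0.006019 = 1.608e+05 days = 440.3 years.

440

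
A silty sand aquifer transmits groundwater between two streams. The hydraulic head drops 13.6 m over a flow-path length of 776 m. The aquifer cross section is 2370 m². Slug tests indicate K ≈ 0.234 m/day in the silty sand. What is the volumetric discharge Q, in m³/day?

Hydraulic gradient i = Δh / L = 13.6 / 776 = 0.01753.
Darcy's law: Q = K · A · i = 0.2340 × 2370 × 0.01753 = 9.719 m³/day.

9.72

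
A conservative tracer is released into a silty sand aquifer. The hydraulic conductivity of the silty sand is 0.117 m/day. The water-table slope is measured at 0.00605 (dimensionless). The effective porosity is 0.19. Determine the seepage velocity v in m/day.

0.00373

Hydraulic gradient i = 0.00605.
Darcy flux q = K · i = 0.1170 × 0.006050 = 0.0007078 m/day.
Seepage velocity v = q / n_e = 0.0007078 / 0.19 = 0.003726 m/day.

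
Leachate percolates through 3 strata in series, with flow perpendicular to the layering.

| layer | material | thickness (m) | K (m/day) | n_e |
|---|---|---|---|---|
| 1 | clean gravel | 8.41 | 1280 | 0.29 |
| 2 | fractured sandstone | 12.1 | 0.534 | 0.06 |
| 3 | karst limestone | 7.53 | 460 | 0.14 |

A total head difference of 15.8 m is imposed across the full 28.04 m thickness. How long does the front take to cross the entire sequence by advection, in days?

6.06

With flow normal to the layers, continuity requires the same specific discharge q through every layer.
Σ(b_i/K_i) = 8.41/1280 + 12.1/0.534 + 7.53/460 = 22.68 d.
q = Δh / Σ(b_i/K_i) = 15.8 / 22.68 = 0.6966 m/day.
In each layer the seepage velocity is v_i = q/n_i, so the layer transit time is t_i = b_i·n_i / q:
  layer 1 (clean gravel): t_1 = 8.41 × 0.29 / 0.6966 = 3.501 d
  layer 2 (fractured sandstone): t_2 = 12.1 × 0.06 / 0.6966 = 1.042 d
  layer 3 (karst limestone): t_3 = 7.53 × 0.14 / 0.6966 = 1.513 d
Total t = Σ t_i = 6.057 days.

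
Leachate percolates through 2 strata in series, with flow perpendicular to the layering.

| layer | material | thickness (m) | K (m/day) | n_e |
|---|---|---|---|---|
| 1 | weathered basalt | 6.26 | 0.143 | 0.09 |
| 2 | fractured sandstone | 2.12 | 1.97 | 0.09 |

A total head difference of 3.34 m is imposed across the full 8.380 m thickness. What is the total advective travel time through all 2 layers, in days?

With flow normal to the layers, continuity requires the same specific discharge q through every layer.
Σ(b_i/K_i) = 6.26/0.143 + 2.12/1.97 = 44.85 d.
q = Δh / Σ(b_i/K_i) = 3.34 / 44.85 = 0.07447 m/day.
In each layer the seepage velocity is v_i = q/n_i, so the layer transit time is t_i = b_i·n_i / q:
  layer 1 (weathered basalt): t_1 = 6.26 × 0.09 / 0.07447 = 7.566 d
  layer 2 (fractured sandstone): t_2 = 2.12 × 0.09 / 0.07447 = 2.562 d
Total t = Σ t_i = 10.13 days.

10.1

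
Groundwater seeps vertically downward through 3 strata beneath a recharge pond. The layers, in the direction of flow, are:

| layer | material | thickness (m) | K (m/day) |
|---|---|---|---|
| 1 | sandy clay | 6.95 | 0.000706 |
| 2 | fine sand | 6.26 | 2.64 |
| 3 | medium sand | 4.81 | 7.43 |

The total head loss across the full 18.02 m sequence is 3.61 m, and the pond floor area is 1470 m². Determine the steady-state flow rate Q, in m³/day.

0.539

Flow is perpendicular to layering, so the layers act in series and the equivalent K is the thickness-weighted harmonic mean.
Total thickness L = 6.95 + 6.26 + 4.81 = 18.02 m.
Σ(b_i/K_i) = 6.95/0.000706 + 6.26/2.64 + 4.81/7.43 = 9847 d.
K_eq = L / Σ(b_i/K_i) = 18.02 / 9847 = 0.001830 m/day.
Q = K_eq · A · (Δh/L) = 0.001830 × 1470 × (3.61/18.02) = 0.5389 m³/day.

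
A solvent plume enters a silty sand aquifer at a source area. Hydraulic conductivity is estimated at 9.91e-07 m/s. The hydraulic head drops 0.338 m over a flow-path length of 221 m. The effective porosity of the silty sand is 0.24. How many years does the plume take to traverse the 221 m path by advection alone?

Convert K: 9.91e-07 m/s × 86400 = 0.08562 m/day.
Hydraulic gradient i = Δh / L = 0.338 / 221 = 0.001529.
Darcy flux q = K · i = 0.08562 × 0.001529 = 0.0001310 m/day.
Seepage velocity v = q / n_e = 0.0001310 / 0.24 = 0.0005456 m/day.
Travel time t = L / v = 221 / 0.0005456 = 4.050e+05 days = 1109 years.

1110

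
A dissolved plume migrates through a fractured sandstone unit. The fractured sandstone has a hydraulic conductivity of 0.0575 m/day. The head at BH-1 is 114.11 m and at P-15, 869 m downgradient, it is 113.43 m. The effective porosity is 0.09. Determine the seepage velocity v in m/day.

0.000500

Hydraulic gradient i = (114.11 − 113.43) / 869 = 0.68 / 869 = 0.0007825.
Darcy flux q = K · i = 0.05750 × 0.0007825 = 4.499e-05 m/day.
Seepage velocity v = q / n_e = 4.499e-05 / 0.09 = 0.0004999 m/day.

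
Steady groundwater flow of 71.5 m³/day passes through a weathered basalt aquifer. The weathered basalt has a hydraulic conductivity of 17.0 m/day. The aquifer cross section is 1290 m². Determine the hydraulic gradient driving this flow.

0.00326

From Q = K·A·i, i = Q / (K·A) = 71.5 / (17.00 × 1290) = 0.003260.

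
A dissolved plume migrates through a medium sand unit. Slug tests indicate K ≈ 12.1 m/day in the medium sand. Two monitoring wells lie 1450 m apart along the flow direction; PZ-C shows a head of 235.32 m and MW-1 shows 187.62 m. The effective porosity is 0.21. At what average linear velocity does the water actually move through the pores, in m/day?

Hydraulic gradient i = (235.32 − 187.62) / 1450 = 47.7 / 1450 = 0.03290.
Darcy flux q = K · i = 12.10 × 0.03290 = 0.3980 m/day.
Seepage velocity v = q / n_e = 0.3980 / 0.21 = 1.895 m/day.

1.90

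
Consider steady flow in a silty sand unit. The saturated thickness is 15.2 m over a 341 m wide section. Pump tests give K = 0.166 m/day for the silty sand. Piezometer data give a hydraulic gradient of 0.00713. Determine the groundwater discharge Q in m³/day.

6.13

Cross-sectional area A = 341 × 15.2 = 5183 m².
Hydraulic gradient i = 0.00713.
Darcy's law: Q = K · A · i = 0.1660 × 5183 × 0.007130 = 6.135 m³/day.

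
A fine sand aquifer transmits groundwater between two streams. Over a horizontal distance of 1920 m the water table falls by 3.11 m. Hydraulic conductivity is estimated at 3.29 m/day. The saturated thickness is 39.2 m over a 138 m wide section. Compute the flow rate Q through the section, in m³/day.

Cross-sectional area A = 138 × 39.2 = 5410 m².
Hydraulic gradient i = Δh / L = 3.11 / 1920 = 0.001620.
Darcy's law: Q = K · A · i = 3.290 × 5410 × 0.001620 = 28.83 m³/day.

28.8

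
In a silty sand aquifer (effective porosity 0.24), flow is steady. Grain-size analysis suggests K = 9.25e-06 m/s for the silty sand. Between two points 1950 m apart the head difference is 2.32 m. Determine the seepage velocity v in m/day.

0.00396

Convert K: 9.25e-06 m/s × 86400 = 0.7992 m/day.
Hydraulic gradient i = Δh / L = 2.32 / 1950 = 0.001190.
Darcy flux q = K · i = 0.7992 × 0.001190 = 0.0009508 m/day.
Seepage velocity v = q / n_e = 0.0009508 / 0.24 = 0.003962 m/day.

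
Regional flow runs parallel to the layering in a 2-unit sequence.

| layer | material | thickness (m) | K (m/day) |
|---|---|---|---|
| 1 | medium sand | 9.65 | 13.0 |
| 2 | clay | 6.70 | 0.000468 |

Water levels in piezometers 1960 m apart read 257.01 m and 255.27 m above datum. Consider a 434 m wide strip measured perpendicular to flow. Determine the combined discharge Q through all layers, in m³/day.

Flow is parallel to layering, so each bed carries its own Darcy discharge and the transmissivities add.
Σ(K_i·b_i) = 13.0×9.65 + 0.000468×6.70 = 125.5 m²/day.
Hydraulic gradient i = (257.01 − 255.27) / 1960 = 1.74 / 1960 = 0.0008878.
Q = Σ(K_i·b_i) · W · i = 125.5 × 434 × 0.0008878 = 48.34 m³/day.

48.3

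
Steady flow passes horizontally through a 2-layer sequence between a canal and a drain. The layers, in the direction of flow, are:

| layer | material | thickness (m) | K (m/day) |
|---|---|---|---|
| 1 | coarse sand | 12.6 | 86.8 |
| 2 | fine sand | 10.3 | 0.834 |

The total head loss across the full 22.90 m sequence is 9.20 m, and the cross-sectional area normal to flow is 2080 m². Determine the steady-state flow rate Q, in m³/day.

Flow is perpendicular to layering, so the layers act in series and the equivalent K is the thickness-weighted harmonic mean.
Total thickness L = 12.6 + 10.3 = 22.90 m.
Σ(b_i/K_i) = 12.6/86.8 + 10.3/0.834 = 12.50 d.
K_eq = L / Σ(b_i/K_i) = 22.90 / 12.50 = 1.833 m/day.
Q = K_eq · A · (Δh/L) = 1.833 × 2080 × (9.20/22.90) = 1531 m³/day.

1530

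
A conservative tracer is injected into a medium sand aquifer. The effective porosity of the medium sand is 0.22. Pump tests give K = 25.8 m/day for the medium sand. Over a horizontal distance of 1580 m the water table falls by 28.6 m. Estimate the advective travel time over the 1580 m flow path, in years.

2.04

Hydraulic gradient i = Δh / L = 28.6 / 1580 = 0.01810.
Darcy flux q = K · i = 25.80 × 0.01810 = 0.4670 m/day.
Seepage velocity v = q / n_e = 0.4670 / 0.22 = 2.123 m/day.
Travel time t = L / v = 1580 / 2.123 = 744.3 days = 2.038 years.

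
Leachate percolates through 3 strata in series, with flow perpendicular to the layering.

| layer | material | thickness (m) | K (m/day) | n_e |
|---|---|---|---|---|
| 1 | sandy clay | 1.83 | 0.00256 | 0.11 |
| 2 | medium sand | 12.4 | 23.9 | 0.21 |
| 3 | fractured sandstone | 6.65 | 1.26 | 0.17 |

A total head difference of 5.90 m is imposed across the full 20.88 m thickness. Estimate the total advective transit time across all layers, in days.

481

With flow normal to the layers, continuity requires the same specific discharge q through every layer.
Σ(b_i/K_i) = 1.83/0.00256 + 12.4/23.9 + 6.65/1.26 = 720.6 d.
q = Δh / Σ(b_i/K_i) = 5.90 / 720.6 = 0.008187 m/day.
In each layer the seepage velocity is v_i = q/n_i, so the layer transit time is t_i = b_i·n_i / q:
  layer 1 (sandy clay): t_1 = 1.83 × 0.11 / 0.008187 = 24.59 d
  layer 2 (medium sand): t_2 = 12.4 × 0.21 / 0.008187 = 318.1 d
  layer 3 (fractured sandstone): t_3 = 6.65 × 0.17 / 0.008187 = 138.1 d
Total t = Σ t_i = 480.7 days.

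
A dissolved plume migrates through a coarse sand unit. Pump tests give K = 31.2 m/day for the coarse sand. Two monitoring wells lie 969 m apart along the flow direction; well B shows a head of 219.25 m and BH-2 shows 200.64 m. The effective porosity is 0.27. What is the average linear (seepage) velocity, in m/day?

Hydraulic gradient i = (219.25 − 200.64) / 969 = 18.61 / 969 = 0.01921.
Darcy flux q = K · i = 31.20 × 0.01921 = 0.5992 m/day.
Seepage velocity v = q / n_e = 0.5992 / 0.27 = 2.219 m/day.

2.22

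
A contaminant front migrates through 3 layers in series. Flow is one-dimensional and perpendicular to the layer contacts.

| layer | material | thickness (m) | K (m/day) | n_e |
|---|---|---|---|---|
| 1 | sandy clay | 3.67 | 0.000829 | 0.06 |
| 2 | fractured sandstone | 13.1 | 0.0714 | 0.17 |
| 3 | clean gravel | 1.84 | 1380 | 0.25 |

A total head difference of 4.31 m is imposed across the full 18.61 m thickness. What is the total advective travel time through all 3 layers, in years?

8.51

With flow normal to the layers, continuity requires the same specific discharge q through every layer.
Σ(b_i/K_i) = 3.67/0.000829 + 13.1/0.0714 + 1.84/1380 = 4610 d.
q = Δh / Σ(b_i/K_i) = 4.31 / 4610 = 0.0009348 m/day.
In each layer the seepage velocity is v_i = q/n_i, so the layer transit time is t_i = b_i·n_i / q:
  layer 1 (sandy clay): t_1 = 3.67 × 0.06 / 0.0009348 = 235.6 d
  layer 2 (fractured sandstone): t_2 = 13.1 × 0.17 / 0.0009348 = 2382 d
  layer 3 (clean gravel): t_3 = 1.84 × 0.25 / 0.0009348 = 492.1 d
Total t = Σ t_i = 3110 days = 8.514 years.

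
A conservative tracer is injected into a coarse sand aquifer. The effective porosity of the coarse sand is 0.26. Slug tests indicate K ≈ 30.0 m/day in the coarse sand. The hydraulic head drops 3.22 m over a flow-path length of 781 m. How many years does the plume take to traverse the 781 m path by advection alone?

4.49

Hydraulic gradient i = Δh / L = 3.22 / 781 = 0.004123.
Darcy flux q = K · i = 30.00 × 0.004123 = 0.1237 m/day.
Seepage velocity v = q / n_e = 0.1237 / 0.26 = 0.4757 m/day.
Travel time t = L / v = 781 / 0.4757 = 1642 days = 4.495 years.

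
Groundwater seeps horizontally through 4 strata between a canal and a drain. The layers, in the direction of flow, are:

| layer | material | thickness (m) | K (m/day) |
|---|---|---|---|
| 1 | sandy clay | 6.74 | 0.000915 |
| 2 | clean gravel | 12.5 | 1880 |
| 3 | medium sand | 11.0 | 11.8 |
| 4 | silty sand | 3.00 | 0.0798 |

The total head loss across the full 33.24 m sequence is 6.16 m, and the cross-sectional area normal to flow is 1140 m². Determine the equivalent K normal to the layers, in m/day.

0.00449

Flow is perpendicular to layering, so the layers act in series and the equivalent K is the thickness-weighted harmonic mean.
Total thickness L = 6.74 + 12.5 + 11.0 + 3.00 = 33.24 m.
Σ(b_i/K_i) = 6.74/0.000915 + 12.5/1880 + 11.0/11.8 + 3.00/0.0798 = 7405 d.
K_eq = L / Σ(b_i/K_i) = 33.24 / 7405 = 0.004489 m/day.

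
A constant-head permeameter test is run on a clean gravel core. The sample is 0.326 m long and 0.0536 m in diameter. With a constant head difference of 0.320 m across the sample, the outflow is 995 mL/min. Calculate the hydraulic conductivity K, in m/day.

Cross-sectional area A = π·(d/2)² = π × (0.0536/2)² = 0.002256 m².
Convert discharge: 995 mL/min = 1.658e-05 m³/s.
Darcy's law rearranged: K = Q·L / (A·Δh) = 1.658e-05 × 0.326 / (0.002256 × 0.320) = 0.007487 m/s = 646.9 m/day.

647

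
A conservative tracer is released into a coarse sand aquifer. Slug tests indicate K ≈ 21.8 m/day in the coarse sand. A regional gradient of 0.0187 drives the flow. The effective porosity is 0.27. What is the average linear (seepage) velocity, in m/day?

1.51

Hydraulic gradient i = 0.0187.
Darcy flux q = K · i = 21.80 × 0.01870 = 0.4077 m/day.
Seepage velocity v = q / n_e = 0.4077 / 0.27 = 1.510 m/day.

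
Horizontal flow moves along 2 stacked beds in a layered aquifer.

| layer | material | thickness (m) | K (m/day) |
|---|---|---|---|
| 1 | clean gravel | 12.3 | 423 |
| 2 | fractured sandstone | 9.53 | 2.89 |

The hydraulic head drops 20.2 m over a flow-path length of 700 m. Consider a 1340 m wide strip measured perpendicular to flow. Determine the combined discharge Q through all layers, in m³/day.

Flow is parallel to layering, so each bed carries its own Darcy discharge and the transmissivities add.
Σ(K_i·b_i) = 423×12.3 + 2.89×9.53 = 5230 m²/day.
Hydraulic gradient i = Δh / L = 20.2 / 700 = 0.02886.
Q = Σ(K_i·b_i) · W · i = 5230 × 1340 × 0.02886 = 2.023e+05 m³/day.

202000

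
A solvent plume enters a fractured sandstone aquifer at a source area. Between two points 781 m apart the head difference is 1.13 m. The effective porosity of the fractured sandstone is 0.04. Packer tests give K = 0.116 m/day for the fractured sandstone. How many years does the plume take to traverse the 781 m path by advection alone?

510

Hydraulic gradient i = Δh / L = 1.13 / 781 = 0.001447.
Darcy flux q = K · i = 0.1160 × 0.001447 = 0.0001678 m/day.
Seepage velocity v = q / n_e = 0.0001678 / 0.04 = 0.004196 m/day.
Travel time t = L / v = 781 / 0.004196 = 1.861e+05 days = 509.6 years.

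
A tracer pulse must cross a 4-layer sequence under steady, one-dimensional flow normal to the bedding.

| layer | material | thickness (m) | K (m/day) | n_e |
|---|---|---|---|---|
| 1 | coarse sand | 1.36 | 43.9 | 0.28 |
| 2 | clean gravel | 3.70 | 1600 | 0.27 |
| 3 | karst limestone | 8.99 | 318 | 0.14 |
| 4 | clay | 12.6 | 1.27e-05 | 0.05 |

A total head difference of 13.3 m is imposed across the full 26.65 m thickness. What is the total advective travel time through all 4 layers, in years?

With flow normal to the layers, continuity requires the same specific discharge q through every layer.
Σ(b_i/K_i) = 1.36/43.9 + 3.70/1600 + 8.99/318 + 12.6/1.27e-05 = 9.921e+05 d.
q = Δh / Σ(b_i/K_i) = 13.3 / 9.921e+05 = 1.341e-05 m/day.
In each layer the seepage velocity is v_i = q/n_i, so the layer transit time is t_i = b_i·n_i / q:
  layer 1 (coarse sand): t_1 = 1.36 × 0.28 / 1.341e-05 = 28406 d
  layer 2 (clean gravel): t_2 = 3.70 × 0.27 / 1.341e-05 = 74521 d
  layer 3 (karst limestone): t_3 = 8.99 × 0.14 / 1.341e-05 = 93886 d
  layer 4 (clay): t_4 = 12.6 × 0.05 / 1.341e-05 = 46995 d
Total t = Σ t_i = 2.438e+05 days = 667.5 years.

668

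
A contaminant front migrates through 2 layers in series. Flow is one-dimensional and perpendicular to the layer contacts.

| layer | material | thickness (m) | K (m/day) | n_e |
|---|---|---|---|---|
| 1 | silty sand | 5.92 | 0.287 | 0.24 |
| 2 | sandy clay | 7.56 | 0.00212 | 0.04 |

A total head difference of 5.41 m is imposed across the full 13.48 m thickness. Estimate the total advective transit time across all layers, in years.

With flow normal to the layers, continuity requires the same specific discharge q through every layer.
Σ(b_i/K_i) = 5.92/0.287 + 7.56/0.00212 = 3587 d.
q = Δh / Σ(b_i/K_i) = 5.41 / 3587 = 0.001508 m/day.
In each layer the seepage velocity is v_i = q/n_i, so the layer transit time is t_i = b_i·n_i / q:
  layer 1 (silty sand): t_1 = 5.92 × 0.24 / 0.001508 = 941.9 d
  layer 2 (sandy clay): t_2 = 7.56 × 0.04 / 0.001508 = 200.5 d
Total t = Σ t_i = 1142 days = 3.128 years.

3.13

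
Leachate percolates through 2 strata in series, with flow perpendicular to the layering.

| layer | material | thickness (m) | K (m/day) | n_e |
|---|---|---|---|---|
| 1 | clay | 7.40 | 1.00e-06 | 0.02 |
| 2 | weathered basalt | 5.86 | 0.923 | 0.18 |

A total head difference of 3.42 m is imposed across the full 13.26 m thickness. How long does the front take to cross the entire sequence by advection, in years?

With flow normal to the layers, continuity requires the same specific discharge q through every layer.
Σ(b_i/K_i) = 7.40/1.00e-06 + 5.86/0.923 = 7.400e+06 d.
q = Δh / Σ(b_i/K_i) = 3.42 / 7.400e+06 = 4.622e-07 m/day.
In each layer the seepage velocity is v_i = q/n_i, so the layer transit time is t_i = b_i·n_i / q:
  layer 1 (clay): t_1 = 7.40 × 0.02 / 4.622e-07 = 3.202e+05 d
  layer 2 (weathered basalt): t_2 = 5.86 × 0.18 / 4.622e-07 = 2.282e+06 d
Total t = Σ t_i = 2.603e+06 days = 7125 years.

7130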